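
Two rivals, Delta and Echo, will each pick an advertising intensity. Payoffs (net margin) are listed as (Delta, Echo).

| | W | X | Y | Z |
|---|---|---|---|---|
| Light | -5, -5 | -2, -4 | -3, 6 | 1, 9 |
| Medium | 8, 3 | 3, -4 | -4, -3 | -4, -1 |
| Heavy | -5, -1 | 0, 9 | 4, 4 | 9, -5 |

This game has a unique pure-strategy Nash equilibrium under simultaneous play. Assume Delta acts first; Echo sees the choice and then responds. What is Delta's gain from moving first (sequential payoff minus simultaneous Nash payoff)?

Solve by backward induction (Delta leads).
- Light: Echo compares -5, -4, 6, 9 and picks Z; Delta would get 1.
- Medium: Echo compares 3, -4, -3, -1 and picks W; Delta would get 8.
- Heavy: Echo compares -1, 9, 4, -5 and picks X; Delta would get 0.
Maximizing over 1, 8, 0, Delta chooses Medium. Subgame-perfect outcome: (Medium, W) with payoffs (8, 3).
Under simultaneous play:
Delta's best replies: W→Medium; X→Medium; Y→Heavy; Z→Heavy.
Echo's best replies: Light→Z; Medium→W; Heavy→X.
Only (Medium, W) has each player best-responding; Nash payoffs (8, 3).
Delta's commitment gain: 8 − 8 = 0.

0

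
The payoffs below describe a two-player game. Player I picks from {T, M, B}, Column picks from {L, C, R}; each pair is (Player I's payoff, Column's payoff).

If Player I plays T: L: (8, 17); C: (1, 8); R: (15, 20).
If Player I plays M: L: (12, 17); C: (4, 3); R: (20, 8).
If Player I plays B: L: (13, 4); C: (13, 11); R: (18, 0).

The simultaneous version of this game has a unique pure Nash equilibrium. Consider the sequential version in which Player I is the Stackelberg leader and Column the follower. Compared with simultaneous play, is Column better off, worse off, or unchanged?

Solve by backward induction (Player I leads).
- T: BR = R, leader payoff 15.
- M: BR = L, leader payoff 12.
- B: BR = C, leader payoff 13.
Among 15, 12, 13, the best is 15 at T. Subgame-perfect outcome: (T, R) with payoffs (15, 20).
For the simultaneous game, intersect best replies.
Player I's best replies: L→B; C→B; R→M.
Column's best replies: T→R; M→L; B→C.
The unique mutual best reply is (B, C), giving (13, 11).
Column earns 20 sequentially versus 11 at the Nash outcome: better off.

better off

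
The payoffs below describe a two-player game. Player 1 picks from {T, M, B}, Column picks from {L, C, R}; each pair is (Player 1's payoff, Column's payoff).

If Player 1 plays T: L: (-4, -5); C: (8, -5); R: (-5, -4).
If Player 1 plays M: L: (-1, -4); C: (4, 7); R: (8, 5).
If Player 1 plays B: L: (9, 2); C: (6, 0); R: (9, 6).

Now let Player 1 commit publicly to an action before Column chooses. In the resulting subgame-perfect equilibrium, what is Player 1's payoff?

Backward induction with Player 1 moving first.
- T → Column plays R (best of -5, -5, -4); Player 1 gets -5.
- M → Column plays C (best of -4, 7, 5); Player 1 gets 4.
- B → Column plays R (best of 2, 0, 6); Player 1 gets 9.
Player 1's induced payoffs are -5, 4, 9, so Player 1 commits to B. Subgame-perfect outcome: (B, R) with payoffs (9, 6).

9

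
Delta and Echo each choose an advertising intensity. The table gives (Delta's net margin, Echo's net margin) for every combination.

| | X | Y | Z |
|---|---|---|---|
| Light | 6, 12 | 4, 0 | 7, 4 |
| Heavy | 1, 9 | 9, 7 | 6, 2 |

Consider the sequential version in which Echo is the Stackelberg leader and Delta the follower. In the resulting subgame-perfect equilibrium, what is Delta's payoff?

Solve by backward induction (Echo leads).
- X: BR = Light, leader payoff 12.
- Y: BR = Heavy, leader payoff 7.
- Z: BR = Light, leader payoff 4.
Echo's induced payoffs are 12, 7, 4, so Echo commits to X. Subgame-perfect outcome: (Light, X) with payoffs (6, 12).

6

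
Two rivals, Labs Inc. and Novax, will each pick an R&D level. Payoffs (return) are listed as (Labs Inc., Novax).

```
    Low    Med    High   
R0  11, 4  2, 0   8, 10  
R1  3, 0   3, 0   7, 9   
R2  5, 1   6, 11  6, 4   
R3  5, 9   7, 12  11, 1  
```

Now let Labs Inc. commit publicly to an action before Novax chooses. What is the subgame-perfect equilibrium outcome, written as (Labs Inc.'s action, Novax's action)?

(R0, High)

Work backward from Novax's decision.
- R0: Novax compares 4, 0, 10 and picks High; Labs Inc. would get 8.
- R1: Novax compares 0, 0, 9 and picks High; Labs Inc. would get 7.
- R2: Novax compares 1, 11, 4 and picks Med; Labs Inc. would get 6.
- R3: Novax compares 9, 12, 1 and picks Med; Labs Inc. would get 7.
Among 8, 7, 6, 7, the best is 8 at R0. Subgame-perfect outcome: (R0, High) with payoffs (8, 10).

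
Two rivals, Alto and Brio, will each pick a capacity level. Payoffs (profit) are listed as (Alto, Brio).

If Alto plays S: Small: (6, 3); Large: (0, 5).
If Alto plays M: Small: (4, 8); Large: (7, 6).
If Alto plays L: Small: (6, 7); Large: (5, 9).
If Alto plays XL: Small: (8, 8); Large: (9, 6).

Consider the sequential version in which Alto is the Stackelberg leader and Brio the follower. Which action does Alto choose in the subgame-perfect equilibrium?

XL

Backward induction with Alto moving first.
- S → Brio plays Large (best of 3, 5); Alto gets 0.
- M → Brio plays Small (best of 8, 6); Alto gets 4.
- L → Brio plays Large (best of 7, 9); Alto gets 5.
- XL → Brio plays Small (best of 8, 6); Alto gets 8.
Among 0, 4, 5, 8, the best is 8 at XL. Subgame-perfect outcome: (XL, Small) with payoffs (8, 8).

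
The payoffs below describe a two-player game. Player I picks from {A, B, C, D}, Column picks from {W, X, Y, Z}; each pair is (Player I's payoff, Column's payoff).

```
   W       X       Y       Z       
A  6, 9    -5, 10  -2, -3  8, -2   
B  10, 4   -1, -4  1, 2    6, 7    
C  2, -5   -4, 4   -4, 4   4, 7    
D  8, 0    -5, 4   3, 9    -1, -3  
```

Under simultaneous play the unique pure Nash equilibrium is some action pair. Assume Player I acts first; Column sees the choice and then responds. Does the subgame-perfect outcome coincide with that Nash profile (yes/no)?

no

Backward induction with Player I moving first.
- A: Column compares 9, 10, -3, -2 and picks X; Player I would get -5.
- B: Column compares 4, -4, 2, 7 and picks Z; Player I would get 6.
- C: Column compares -5, 4, 4, 7 and picks Z; Player I would get 4.
- D: Column compares 0, 4, 9, -3 and picks Y; Player I would get 3.
Among -5, 6, 4, 3, the best is 6 at B. Subgame-perfect outcome: (B, Z) with payoffs (6, 7).
For the simultaneous game, intersect best replies.
Player I's best replies: W→B; X→B; Y→D; Z→A.
Column's best replies: A→X; B→Z; C→Z; D→Y.
The unique mutual best reply is (D, Y), giving (3, 9).
Sequential outcome (B, Z) differs from the Nash profile (D, Y).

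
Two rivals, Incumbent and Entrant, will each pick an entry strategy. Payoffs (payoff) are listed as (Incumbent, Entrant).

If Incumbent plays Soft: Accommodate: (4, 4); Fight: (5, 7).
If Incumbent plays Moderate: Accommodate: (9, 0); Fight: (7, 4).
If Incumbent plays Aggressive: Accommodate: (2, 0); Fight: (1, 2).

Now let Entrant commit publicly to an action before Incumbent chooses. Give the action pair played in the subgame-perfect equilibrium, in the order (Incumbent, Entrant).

(Moderate, Fight)

Backward induction with Entrant moving first.
- Accommodate: Incumbent compares 4, 9, 2 and picks Moderate; Entrant would get 0.
- Fight: Incumbent compares 5, 7, 1 and picks Moderate; Entrant would get 4.
Among 0, 4, the best is 4 at Fight. Subgame-perfect outcome: (Moderate, Fight) with payoffs (7, 4).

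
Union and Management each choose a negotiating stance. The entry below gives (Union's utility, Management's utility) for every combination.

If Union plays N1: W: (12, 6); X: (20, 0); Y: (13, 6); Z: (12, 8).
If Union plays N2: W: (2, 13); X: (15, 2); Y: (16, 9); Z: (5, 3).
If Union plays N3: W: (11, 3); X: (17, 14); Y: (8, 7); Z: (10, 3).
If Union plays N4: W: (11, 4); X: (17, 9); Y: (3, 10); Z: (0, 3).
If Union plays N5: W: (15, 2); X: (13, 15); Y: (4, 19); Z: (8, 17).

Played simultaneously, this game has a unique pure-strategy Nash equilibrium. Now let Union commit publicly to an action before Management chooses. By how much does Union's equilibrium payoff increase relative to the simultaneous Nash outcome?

5

Backward induction with Union moving first.
- N1 → Management plays Z (best of 6, 0, 6, 8); Union gets 12.
- N2 → Management plays W (best of 13, 2, 9, 3); Union gets 2.
- N3 → Management plays X (best of 3, 14, 7, 3); Union gets 17.
- N4 → Management plays Y (best of 4, 9, 10, 3); Union gets 3.
- N5 → Management plays Y (best of 2, 15, 19, 17); Union gets 4.
Maximizing over 12, 2, 17, 3, 4, Union chooses N3. Subgame-perfect outcome: (N3, X) with payoffs (17, 14).
Under simultaneous play:
Union's best replies: W→N5; X→N1; Y→N2; Z→N1.
Management's best replies: N1→Z; N2→W; N3→X; N4→Y; N5→Y.
Only (N1, Z) has each player best-responding; Nash payoffs (12, 8).
Union's commitment gain: 17 − 12 = 5.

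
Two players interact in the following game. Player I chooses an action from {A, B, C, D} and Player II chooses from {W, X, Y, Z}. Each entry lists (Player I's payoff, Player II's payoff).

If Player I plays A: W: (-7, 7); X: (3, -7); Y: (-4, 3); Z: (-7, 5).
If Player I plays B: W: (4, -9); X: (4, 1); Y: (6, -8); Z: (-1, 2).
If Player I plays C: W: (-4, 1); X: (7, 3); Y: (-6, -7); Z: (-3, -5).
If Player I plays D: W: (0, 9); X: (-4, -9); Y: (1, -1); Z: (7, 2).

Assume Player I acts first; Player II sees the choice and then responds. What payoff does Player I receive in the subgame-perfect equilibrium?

Player II best-responds to each possible Player I move:
- A: Player II compares 7, -7, 3, 5 and picks W; Player I would get -7.
- B: Player II compares -9, 1, -8, 2 and picks Z; Player I would get -1.
- C: Player II compares 1, 3, -7, -5 and picks X; Player I would get 7.
- D: Player II compares 9, -9, -1, 2 and picks W; Player I would get 0.
Player I's induced payoffs are -7, -1, 7, 0, so Player I commits to C. Subgame-perfect outcome: (C, X) with payoffs (7, 3).

7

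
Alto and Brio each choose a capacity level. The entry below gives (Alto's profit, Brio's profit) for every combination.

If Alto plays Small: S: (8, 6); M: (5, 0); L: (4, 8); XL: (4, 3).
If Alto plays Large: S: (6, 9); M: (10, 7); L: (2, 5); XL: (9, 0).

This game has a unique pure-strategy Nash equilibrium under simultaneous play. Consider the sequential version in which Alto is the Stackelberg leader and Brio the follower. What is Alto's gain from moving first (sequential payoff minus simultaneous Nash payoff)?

2

Brio best-responds to each possible Alto move:
- Small: Brio compares 6, 0, 8, 3 and picks L; Alto would get 4.
- Large: Brio compares 9, 7, 5, 0 and picks S; Alto would get 6.
Maximizing over 4, 6, Alto chooses Large. Subgame-perfect outcome: (Large, S) with payoffs (6, 9).
For the simultaneous game, intersect best replies.
Alto's best replies: S→Small; M→Large; L→Small; XL→Large.
Brio's best replies: Small→L; Large→S.
Only (Small, L) has each player best-responding; Nash payoffs (4, 8).
Alto's commitment gain: 6 − 4 = 2.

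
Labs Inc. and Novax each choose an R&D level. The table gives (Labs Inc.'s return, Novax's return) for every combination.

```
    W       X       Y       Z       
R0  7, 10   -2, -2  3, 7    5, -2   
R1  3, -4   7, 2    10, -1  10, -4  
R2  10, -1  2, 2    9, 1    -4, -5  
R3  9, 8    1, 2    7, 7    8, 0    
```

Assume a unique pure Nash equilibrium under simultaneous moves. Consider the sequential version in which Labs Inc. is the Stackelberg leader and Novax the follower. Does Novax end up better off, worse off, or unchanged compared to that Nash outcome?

better off

Work backward from Novax's decision.
- R0: BR = W, leader payoff 7.
- R1: BR = X, leader payoff 7.
- R2: BR = X, leader payoff 2.
- R3: BR = W, leader payoff 9.
Maximizing over 7, 7, 2, 9, Labs Inc. chooses R3. Subgame-perfect outcome: (R3, W) with payoffs (9, 8).
Under simultaneous play:
Labs Inc.'s best replies: W→R2; X→R1; Y→R1; Z→R1.
Novax's best replies: R0→W; R1→X; R2→X; R3→W.
The unique mutual best reply is (R1, X), giving (7, 2).
Novax earns 8 sequentially versus 2 at the Nash outcome: better off.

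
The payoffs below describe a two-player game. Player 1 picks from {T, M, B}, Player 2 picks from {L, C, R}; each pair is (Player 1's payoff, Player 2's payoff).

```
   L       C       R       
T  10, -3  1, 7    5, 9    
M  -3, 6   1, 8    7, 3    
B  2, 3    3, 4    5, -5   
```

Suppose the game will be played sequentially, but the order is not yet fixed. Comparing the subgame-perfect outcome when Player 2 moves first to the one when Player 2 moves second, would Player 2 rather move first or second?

If Player 1 leads: Player 2's best replies are T→R, M→C, B→C; Player 1's induced payoffs 5, 1, 3; outcome (T, R), payoffs (5, 9).
If Player 2 leads: Player 1's best replies are L→T, C→B, R→M; Player 2's induced payoffs -3, 4, 3; outcome (B, C), payoffs (3, 4).
Player 2 gets 4 moving first and 9 moving second, so Player 2 prefers to move second.

second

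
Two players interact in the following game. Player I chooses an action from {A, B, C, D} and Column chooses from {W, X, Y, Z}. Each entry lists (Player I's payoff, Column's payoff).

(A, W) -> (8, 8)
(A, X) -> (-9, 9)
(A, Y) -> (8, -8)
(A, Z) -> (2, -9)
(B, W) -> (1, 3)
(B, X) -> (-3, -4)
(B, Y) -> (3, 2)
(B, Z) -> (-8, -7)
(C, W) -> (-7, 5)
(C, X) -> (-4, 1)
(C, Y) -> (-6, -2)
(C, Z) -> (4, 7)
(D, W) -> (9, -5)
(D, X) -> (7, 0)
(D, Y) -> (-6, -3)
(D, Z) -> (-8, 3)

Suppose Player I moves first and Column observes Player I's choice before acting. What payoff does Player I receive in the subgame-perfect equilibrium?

Solve by backward induction (Player I leads).
- A → Column plays X (best of 8, 9, -8, -9); Player I gets -9.
- B → Column plays W (best of 3, -4, 2, -7); Player I gets 1.
- C → Column plays Z (best of 5, 1, -2, 7); Player I gets 4.
- D → Column plays Z (best of -5, 0, -3, 3); Player I gets -8.
Player I's induced payoffs are -9, 1, 4, -8, so Player I commits to C. Subgame-perfect outcome: (C, Z) with payoffs (4, 7).

4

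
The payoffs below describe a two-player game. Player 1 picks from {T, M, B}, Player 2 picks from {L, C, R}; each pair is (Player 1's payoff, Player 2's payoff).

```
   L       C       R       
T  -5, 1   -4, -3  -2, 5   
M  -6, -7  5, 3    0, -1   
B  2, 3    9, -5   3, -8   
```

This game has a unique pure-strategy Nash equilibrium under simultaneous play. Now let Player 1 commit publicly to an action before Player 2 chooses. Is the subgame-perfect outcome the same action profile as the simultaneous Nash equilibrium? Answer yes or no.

Solve by backward induction (Player 1 leads).
- T: BR = R, leader payoff -2.
- M: BR = C, leader payoff 5.
- B: BR = L, leader payoff 2.
Player 1's induced payoffs are -2, 5, 2, so Player 1 commits to M. Subgame-perfect outcome: (M, C) with payoffs (5, 3).
For the simultaneous game, intersect best replies.
Player 1's best replies: L→B; C→B; R→B.
Player 2's best replies: T→R; M→C; B→L.
Only (B, L) has each player best-responding; Nash payoffs (2, 3).
Sequential outcome (M, C) differs from the Nash profile (B, L).

no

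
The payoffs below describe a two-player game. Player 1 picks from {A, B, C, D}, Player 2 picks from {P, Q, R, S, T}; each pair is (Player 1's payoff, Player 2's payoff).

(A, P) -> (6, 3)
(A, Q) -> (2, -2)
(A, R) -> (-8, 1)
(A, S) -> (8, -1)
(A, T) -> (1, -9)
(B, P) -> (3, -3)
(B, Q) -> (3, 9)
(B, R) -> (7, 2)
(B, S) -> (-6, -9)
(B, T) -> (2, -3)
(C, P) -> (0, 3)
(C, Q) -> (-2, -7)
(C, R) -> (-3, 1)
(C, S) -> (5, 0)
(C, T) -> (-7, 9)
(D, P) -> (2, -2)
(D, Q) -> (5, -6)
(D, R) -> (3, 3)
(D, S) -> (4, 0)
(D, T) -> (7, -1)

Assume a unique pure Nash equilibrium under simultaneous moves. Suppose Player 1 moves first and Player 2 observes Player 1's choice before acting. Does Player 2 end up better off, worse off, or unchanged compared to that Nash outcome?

unchanged

Player 2 best-responds to each possible Player 1 move:
- A: Player 2 compares 3, -2, 1, -1, -9 and picks P; Player 1 would get 6.
- B: Player 2 compares -3, 9, 2, -9, -3 and picks Q; Player 1 would get 3.
- C: Player 2 compares 3, -7, 1, 0, 9 and picks T; Player 1 would get -7.
- D: Player 2 compares -2, -6, 3, 0, -1 and picks R; Player 1 would get 3.
Maximizing over 6, 3, -7, 3, Player 1 chooses A. Subgame-perfect outcome: (A, P) with payoffs (6, 3).
Now find the simultaneous Nash equilibrium.
Player 1's best replies: P→A; Q→D; R→B; S→A; T→D.
Player 2's best replies: A→P; B→Q; C→T; D→R.
Only (A, P) has each player best-responding; Nash payoffs (6, 3).
Player 2 earns 3 sequentially versus 3 at the Nash outcome: unchanged.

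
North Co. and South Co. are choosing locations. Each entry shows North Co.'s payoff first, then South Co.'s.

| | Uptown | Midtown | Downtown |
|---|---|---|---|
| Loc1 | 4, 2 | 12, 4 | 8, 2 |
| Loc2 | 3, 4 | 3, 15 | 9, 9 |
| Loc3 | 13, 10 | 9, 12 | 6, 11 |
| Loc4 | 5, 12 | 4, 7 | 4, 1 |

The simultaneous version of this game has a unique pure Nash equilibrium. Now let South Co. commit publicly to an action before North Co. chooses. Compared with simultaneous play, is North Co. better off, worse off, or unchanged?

better off

North Co. best-responds to each possible South Co. move:
- Uptown → North Co. plays Loc3 (best of 4, 3, 13, 5); South Co. gets 10.
- Midtown → North Co. plays Loc1 (best of 12, 3, 9, 4); South Co. gets 4.
- Downtown → North Co. plays Loc2 (best of 8, 9, 6, 4); South Co. gets 9.
Maximizing over 10, 4, 9, South Co. chooses Uptown. Subgame-perfect outcome: (Loc3, Uptown) with payoffs (13, 10).
For the simultaneous game, intersect best replies.
North Co.'s best replies: Uptown→Loc3; Midtown→Loc1; Downtown→Loc2.
South Co.'s best replies: Loc1→Midtown; Loc2→Midtown; Loc3→Midtown; Loc4→Uptown.
The unique mutual best reply is (Loc1, Midtown), giving (12, 4).
North Co. earns 13 sequentially versus 12 at the Nash outcome: better off.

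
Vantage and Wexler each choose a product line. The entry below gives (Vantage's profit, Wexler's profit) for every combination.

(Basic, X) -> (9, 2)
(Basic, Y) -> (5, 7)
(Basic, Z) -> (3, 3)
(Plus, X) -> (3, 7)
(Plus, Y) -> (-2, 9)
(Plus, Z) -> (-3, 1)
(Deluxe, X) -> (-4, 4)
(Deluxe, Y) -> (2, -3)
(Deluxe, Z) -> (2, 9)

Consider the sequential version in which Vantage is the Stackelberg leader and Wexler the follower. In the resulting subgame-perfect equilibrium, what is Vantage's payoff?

Backward induction with Vantage moving first.
- Basic: BR = Y, leader payoff 5.
- Plus: BR = Y, leader payoff -2.
- Deluxe: BR = Z, leader payoff 2.
Maximizing over 5, -2, 2, Vantage chooses Basic. Subgame-perfect outcome: (Basic, Y) with payoffs (5, 7).

5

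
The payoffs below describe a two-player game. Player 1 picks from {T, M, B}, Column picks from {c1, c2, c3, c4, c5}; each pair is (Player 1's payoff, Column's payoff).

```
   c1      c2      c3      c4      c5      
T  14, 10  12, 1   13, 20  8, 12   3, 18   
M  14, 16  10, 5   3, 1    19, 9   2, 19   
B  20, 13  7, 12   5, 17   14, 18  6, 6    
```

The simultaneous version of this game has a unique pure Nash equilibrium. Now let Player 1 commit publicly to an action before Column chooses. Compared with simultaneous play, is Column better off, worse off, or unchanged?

worse off

Backward induction with Player 1 moving first.
- T: Column compares 10, 1, 20, 12, 18 and picks c3; Player 1 would get 13.
- M: Column compares 16, 5, 1, 9, 19 and picks c5; Player 1 would get 2.
- B: Column compares 13, 12, 17, 18, 6 and picks c4; Player 1 would get 14.
Maximizing over 13, 2, 14, Player 1 chooses B. Subgame-perfect outcome: (B, c4) with payoffs (14, 18).
Now find the simultaneous Nash equilibrium.
Player 1's best replies: c1→B; c2→T; c3→T; c4→M; c5→B.
Column's best replies: T→c3; M→c5; B→c4.
The unique mutual best reply is (T, c3), giving (13, 20).
Column earns 18 sequentially versus 20 at the Nash outcome: worse off.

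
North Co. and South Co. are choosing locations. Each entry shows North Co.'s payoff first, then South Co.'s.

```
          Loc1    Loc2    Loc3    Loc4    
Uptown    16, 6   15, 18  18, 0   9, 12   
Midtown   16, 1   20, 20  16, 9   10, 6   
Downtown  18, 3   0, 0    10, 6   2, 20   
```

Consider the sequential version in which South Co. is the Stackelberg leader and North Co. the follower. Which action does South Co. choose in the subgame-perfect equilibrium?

Loc2

Work backward from North Co.'s decision.
- Loc1 → North Co. plays Downtown (best of 16, 16, 18); South Co. gets 3.
- Loc2 → North Co. plays Midtown (best of 15, 20, 0); South Co. gets 20.
- Loc3 → North Co. plays Uptown (best of 18, 16, 10); South Co. gets 0.
- Loc4 → North Co. plays Midtown (best of 9, 10, 2); South Co. gets 6.
Maximizing over 3, 20, 0, 6, South Co. chooses Loc2. Subgame-perfect outcome: (Midtown, Loc2) with payoffs (20, 20).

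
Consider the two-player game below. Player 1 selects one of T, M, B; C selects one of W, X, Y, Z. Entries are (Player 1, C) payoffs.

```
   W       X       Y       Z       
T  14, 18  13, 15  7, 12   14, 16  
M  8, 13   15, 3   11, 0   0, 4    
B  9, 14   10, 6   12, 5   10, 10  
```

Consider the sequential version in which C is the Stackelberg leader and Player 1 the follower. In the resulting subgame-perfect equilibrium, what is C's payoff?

Solve by backward induction (C leads).
- W → Player 1 plays T (best of 14, 8, 9); C gets 18.
- X → Player 1 plays M (best of 13, 15, 10); C gets 3.
- Y → Player 1 plays B (best of 7, 11, 12); C gets 5.
- Z → Player 1 plays T (best of 14, 0, 10); C gets 16.
Maximizing over 18, 3, 5, 16, C chooses W. Subgame-perfect outcome: (T, W) with payoffs (14, 18).

18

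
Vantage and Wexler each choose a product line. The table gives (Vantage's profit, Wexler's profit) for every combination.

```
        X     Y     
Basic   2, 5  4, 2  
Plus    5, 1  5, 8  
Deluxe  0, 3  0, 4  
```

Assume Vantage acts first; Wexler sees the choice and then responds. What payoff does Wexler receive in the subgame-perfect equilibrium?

Work backward from Wexler's decision.
- Basic → Wexler plays X (best of 5, 2); Vantage gets 2.
- Plus → Wexler plays Y (best of 1, 8); Vantage gets 5.
- Deluxe → Wexler plays Y (best of 3, 4); Vantage gets 0.
Maximizing over 2, 5, 0, Vantage chooses Plus. Subgame-perfect outcome: (Plus, Y) with payoffs (5, 8).

8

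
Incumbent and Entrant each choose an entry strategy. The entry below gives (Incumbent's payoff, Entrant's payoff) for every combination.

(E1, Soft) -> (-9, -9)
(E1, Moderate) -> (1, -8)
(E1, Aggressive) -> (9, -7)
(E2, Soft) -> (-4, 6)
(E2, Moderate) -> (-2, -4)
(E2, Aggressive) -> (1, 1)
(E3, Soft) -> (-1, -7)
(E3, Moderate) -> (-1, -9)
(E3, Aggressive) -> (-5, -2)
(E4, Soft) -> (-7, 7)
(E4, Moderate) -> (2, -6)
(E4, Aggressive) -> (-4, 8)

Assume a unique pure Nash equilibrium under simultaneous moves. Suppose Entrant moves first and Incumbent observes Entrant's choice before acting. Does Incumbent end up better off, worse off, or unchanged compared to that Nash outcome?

Backward induction with Entrant moving first.
- Soft: Incumbent compares -9, -4, -1, -7 and picks E3; Entrant would get -7.
- Moderate: Incumbent compares 1, -2, -1, 2 and picks E4; Entrant would get -6.
- Aggressive: Incumbent compares 9, 1, -5, -4 and picks E1; Entrant would get -7.
Entrant's induced payoffs are -7, -6, -7, so Entrant commits to Moderate. Subgame-perfect outcome: (E4, Moderate) with payoffs (2, -6).
For the simultaneous game, intersect best replies.
Incumbent's best replies: Soft→E3; Moderate→E4; Aggressive→E1.
Entrant's best replies: E1→Aggressive; E2→Soft; E3→Aggressive; E4→Aggressive.
Only (E1, Aggressive) has each player best-responding; Nash payoffs (9, -7).
Incumbent earns 2 sequentially versus 9 at the Nash outcome: worse off.

worse off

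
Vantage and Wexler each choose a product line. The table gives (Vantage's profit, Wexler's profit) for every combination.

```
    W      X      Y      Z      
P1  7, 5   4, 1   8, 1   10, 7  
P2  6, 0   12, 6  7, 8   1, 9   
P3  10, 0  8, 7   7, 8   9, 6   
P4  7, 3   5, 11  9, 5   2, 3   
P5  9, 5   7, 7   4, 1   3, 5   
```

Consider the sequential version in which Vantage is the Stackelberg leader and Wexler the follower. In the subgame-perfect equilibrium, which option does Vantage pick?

Work backward from Wexler's decision.
- P1: Wexler compares 5, 1, 1, 7 and picks Z; Vantage would get 10.
- P2: Wexler compares 0, 6, 8, 9 and picks Z; Vantage would get 1.
- P3: Wexler compares 0, 7, 8, 6 and picks Y; Vantage would get 7.
- P4: Wexler compares 3, 11, 5, 3 and picks X; Vantage would get 5.
- P5: Wexler compares 5, 7, 1, 5 and picks X; Vantage would get 7.
Among 10, 1, 7, 5, 7, the best is 10 at P1. Subgame-perfect outcome: (P1, Z) with payoffs (10, 7).

P1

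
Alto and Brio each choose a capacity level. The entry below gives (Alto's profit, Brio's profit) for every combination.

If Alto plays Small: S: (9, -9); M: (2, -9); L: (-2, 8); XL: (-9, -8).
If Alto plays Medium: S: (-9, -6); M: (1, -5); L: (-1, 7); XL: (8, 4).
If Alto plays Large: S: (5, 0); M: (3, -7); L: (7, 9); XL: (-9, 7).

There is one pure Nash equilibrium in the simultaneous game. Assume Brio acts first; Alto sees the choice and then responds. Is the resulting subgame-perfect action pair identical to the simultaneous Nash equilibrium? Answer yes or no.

yes

Alto best-responds to each possible Brio move:
- S → Alto plays Small (best of 9, -9, 5); Brio gets -9.
- M → Alto plays Large (best of 2, 1, 3); Brio gets -7.
- L → Alto plays Large (best of -2, -1, 7); Brio gets 9.
- XL → Alto plays Medium (best of -9, 8, -9); Brio gets 4.
Brio's induced payoffs are -9, -7, 9, 4, so Brio commits to L. Subgame-perfect outcome: (Large, L) with payoffs (7, 9).
Under simultaneous play:
Alto's best replies: S→Small; M→Large; L→Large; XL→Medium.
Brio's best replies: Small→L; Medium→L; Large→L.
Only (Large, L) has each player best-responding; Nash payoffs (7, 9).
Sequential outcome (Large, L) coincides with the Nash profile (Large, L).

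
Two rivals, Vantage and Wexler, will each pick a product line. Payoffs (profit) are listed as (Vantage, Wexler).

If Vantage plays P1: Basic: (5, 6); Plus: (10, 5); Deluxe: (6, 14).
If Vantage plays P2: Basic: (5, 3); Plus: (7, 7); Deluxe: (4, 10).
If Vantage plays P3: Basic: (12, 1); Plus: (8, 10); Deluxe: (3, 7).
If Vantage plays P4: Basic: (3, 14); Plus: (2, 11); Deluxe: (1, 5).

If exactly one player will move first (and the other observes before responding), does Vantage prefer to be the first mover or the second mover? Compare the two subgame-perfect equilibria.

first

If Vantage leads: Wexler's best replies are P1→Deluxe, P2→Deluxe, P3→Plus, P4→Basic; Vantage's induced payoffs 6, 4, 8, 3; outcome (P3, Plus), payoffs (8, 10).
If Wexler leads: Vantage's best replies are Basic→P3, Plus→P1, Deluxe→P1; Wexler's induced payoffs 1, 5, 14; outcome (P1, Deluxe), payoffs (6, 14).
Vantage gets 8 moving first and 6 moving second, so Vantage prefers to move first.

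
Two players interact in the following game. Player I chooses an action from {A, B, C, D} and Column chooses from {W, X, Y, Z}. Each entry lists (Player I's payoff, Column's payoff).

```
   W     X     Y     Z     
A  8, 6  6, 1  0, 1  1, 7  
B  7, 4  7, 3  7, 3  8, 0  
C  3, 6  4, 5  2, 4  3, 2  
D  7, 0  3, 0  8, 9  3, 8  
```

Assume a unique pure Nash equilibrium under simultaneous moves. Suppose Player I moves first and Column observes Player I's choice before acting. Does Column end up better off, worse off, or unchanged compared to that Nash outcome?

Backward induction with Player I moving first.
- A: BR = Z, leader payoff 1.
- B: BR = W, leader payoff 7.
- C: BR = W, leader payoff 3.
- D: BR = Y, leader payoff 8.
Maximizing over 1, 7, 3, 8, Player I chooses D. Subgame-perfect outcome: (D, Y) with payoffs (8, 9).
For the simultaneous game, intersect best replies.
Player I's best replies: W→A; X→B; Y→D; Z→B.
Column's best replies: A→Z; B→W; C→W; D→Y.
Only (D, Y) has each player best-responding; Nash payoffs (8, 9).
Column earns 9 sequentially versus 9 at the Nash outcome: unchanged.

unchanged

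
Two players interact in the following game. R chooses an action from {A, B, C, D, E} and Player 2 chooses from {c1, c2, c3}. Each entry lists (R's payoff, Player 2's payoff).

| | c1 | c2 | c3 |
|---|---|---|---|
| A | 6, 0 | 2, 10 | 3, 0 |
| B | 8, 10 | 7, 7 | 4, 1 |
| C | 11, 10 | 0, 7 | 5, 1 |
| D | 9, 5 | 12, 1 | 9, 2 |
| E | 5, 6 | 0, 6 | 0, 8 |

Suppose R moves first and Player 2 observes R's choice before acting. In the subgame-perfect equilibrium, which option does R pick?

C

Work backward from Player 2's decision.
- A: BR = c2, leader payoff 2.
- B: BR = c1, leader payoff 8.
- C: BR = c1, leader payoff 11.
- D: BR = c1, leader payoff 9.
- E: BR = c3, leader payoff 0.
Maximizing over 2, 8, 11, 9, 0, R chooses C. Subgame-perfect outcome: (C, c1) with payoffs (11, 10).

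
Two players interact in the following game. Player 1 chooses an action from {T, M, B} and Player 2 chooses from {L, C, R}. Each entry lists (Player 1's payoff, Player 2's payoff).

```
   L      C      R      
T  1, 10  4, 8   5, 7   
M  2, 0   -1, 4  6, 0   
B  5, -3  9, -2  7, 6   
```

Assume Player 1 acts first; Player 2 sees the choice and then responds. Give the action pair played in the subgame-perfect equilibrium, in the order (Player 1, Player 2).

Solve by backward induction (Player 1 leads).
- T: BR = L, leader payoff 1.
- M: BR = C, leader payoff -1.
- B: BR = R, leader payoff 7.
Among 1, -1, 7, the best is 7 at B. Subgame-perfect outcome: (B, R) with payoffs (7, 6).

(B, R)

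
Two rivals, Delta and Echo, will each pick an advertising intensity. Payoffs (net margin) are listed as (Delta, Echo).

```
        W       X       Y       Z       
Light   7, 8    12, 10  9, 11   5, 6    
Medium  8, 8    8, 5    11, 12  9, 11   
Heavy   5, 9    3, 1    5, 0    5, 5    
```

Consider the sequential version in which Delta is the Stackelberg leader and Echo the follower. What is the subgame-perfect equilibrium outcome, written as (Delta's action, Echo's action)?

(Medium, Y)

Backward induction with Delta moving first.
- Light → Echo plays Y (best of 8, 10, 11, 6); Delta gets 9.
- Medium → Echo plays Y (best of 8, 5, 12, 11); Delta gets 11.
- Heavy → Echo plays W (best of 9, 1, 0, 5); Delta gets 5.
Maximizing over 9, 11, 5, Delta chooses Medium. Subgame-perfect outcome: (Medium, Y) with payoffs (11, 12).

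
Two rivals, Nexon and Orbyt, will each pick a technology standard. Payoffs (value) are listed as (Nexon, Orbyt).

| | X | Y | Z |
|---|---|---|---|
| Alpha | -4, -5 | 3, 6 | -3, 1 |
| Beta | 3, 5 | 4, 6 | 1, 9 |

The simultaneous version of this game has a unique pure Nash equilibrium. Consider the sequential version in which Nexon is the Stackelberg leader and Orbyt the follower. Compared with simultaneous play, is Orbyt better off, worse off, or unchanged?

Work backward from Orbyt's decision.
- Alpha: BR = Y, leader payoff 3.
- Beta: BR = Z, leader payoff 1.
Among 3, 1, the best is 3 at Alpha. Subgame-perfect outcome: (Alpha, Y) with payoffs (3, 6).
For the simultaneous game, intersect best replies.
Nexon's best replies: X→Beta; Y→Beta; Z→Beta.
Orbyt's best replies: Alpha→Y; Beta→Z.
The unique mutual best reply is (Beta, Z), giving (1, 9).
Orbyt earns 6 sequentially versus 9 at the Nash outcome: worse off.

worse off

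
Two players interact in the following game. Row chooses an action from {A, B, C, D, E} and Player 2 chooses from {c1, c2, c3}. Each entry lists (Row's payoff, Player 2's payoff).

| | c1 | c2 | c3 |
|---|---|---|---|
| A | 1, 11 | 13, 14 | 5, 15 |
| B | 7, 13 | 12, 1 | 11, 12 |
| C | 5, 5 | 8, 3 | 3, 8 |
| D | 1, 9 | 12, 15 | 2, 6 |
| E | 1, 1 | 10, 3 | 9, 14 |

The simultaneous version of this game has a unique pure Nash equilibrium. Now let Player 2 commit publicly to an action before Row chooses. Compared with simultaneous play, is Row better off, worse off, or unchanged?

better off

Backward induction with Player 2 moving first.
- c1 → Row plays B (best of 1, 7, 5, 1, 1); Player 2 gets 13.
- c2 → Row plays A (best of 13, 12, 8, 12, 10); Player 2 gets 14.
- c3 → Row plays B (best of 5, 11, 3, 2, 9); Player 2 gets 12.
Among 13, 14, 12, the best is 14 at c2. Subgame-perfect outcome: (A, c2) with payoffs (13, 14).
For the simultaneous game, intersect best replies.
Row's best replies: c1→B; c2→A; c3→B.
Player 2's best replies: A→c3; B→c1; C→c3; D→c2; E→c3.
The unique mutual best reply is (B, c1), giving (7, 13).
Row earns 13 sequentially versus 7 at the Nash outcome: better off.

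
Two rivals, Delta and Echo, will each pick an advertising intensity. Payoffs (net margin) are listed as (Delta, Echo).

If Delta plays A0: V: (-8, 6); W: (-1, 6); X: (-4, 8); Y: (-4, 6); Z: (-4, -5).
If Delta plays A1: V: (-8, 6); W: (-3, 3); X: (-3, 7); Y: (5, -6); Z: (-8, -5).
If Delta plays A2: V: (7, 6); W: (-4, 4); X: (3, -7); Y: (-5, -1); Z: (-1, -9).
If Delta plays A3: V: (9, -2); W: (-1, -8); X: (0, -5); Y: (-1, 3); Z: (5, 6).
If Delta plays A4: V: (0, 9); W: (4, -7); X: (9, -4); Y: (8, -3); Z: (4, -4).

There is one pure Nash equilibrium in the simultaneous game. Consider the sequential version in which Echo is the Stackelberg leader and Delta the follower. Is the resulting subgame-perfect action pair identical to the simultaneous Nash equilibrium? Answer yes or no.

Work backward from Delta's decision.
- V: Delta compares -8, -8, 7, 9, 0 and picks A3; Echo would get -2.
- W: Delta compares -1, -3, -4, -1, 4 and picks A4; Echo would get -7.
- X: Delta compares -4, -3, 3, 0, 9 and picks A4; Echo would get -4.
- Y: Delta compares -4, 5, -5, -1, 8 and picks A4; Echo would get -3.
- Z: Delta compares -4, -8, -1, 5, 4 and picks A3; Echo would get 6.
Echo's induced payoffs are -2, -7, -4, -3, 6, so Echo commits to Z. Subgame-perfect outcome: (A3, Z) with payoffs (5, 6).
Under simultaneous play:
Delta's best replies: V→A3; W→A4; X→A4; Y→A4; Z→A3.
Echo's best replies: A0→X; A1→X; A2→V; A3→Z; A4→V.
The unique mutual best reply is (A3, Z), giving (5, 6).
Sequential outcome (A3, Z) coincides with the Nash profile (A3, Z).

yes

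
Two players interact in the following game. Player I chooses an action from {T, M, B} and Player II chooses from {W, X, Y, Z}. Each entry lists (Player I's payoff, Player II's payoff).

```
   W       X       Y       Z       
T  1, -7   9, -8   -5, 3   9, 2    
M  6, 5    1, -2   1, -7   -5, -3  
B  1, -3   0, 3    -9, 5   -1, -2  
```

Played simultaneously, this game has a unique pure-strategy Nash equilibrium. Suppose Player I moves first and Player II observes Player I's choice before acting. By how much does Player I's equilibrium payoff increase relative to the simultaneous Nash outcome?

0

Solve by backward induction (Player I leads).
- T: Player II compares -7, -8, 3, 2 and picks Y; Player I would get -5.
- M: Player II compares 5, -2, -7, -3 and picks W; Player I would get 6.
- B: Player II compares -3, 3, 5, -2 and picks Y; Player I would get -9.
Maximizing over -5, 6, -9, Player I chooses M. Subgame-perfect outcome: (M, W) with payoffs (6, 5).
For the simultaneous game, intersect best replies.
Player I's best replies: W→M; X→T; Y→M; Z→T.
Player II's best replies: T→Y; M→W; B→Y.
The unique mutual best reply is (M, W), giving (6, 5).
Player I's commitment gain: 6 − 6 = 0.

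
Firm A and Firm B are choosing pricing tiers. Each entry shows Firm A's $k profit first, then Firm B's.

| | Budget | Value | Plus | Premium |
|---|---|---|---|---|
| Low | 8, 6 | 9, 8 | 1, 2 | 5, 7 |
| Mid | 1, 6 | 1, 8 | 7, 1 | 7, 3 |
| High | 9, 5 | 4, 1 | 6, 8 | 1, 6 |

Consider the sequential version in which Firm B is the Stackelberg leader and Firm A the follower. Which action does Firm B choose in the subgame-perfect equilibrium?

Firm A best-responds to each possible Firm B move:
- Budget: Firm A compares 8, 1, 9 and picks High; Firm B would get 5.
- Value: Firm A compares 9, 1, 4 and picks Low; Firm B would get 8.
- Plus: Firm A compares 1, 7, 6 and picks Mid; Firm B would get 1.
- Premium: Firm A compares 5, 7, 1 and picks Mid; Firm B would get 3.
Firm B's induced payoffs are 5, 8, 1, 3, so Firm B commits to Value. Subgame-perfect outcome: (Low, Value) with payoffs (9, 8).

Value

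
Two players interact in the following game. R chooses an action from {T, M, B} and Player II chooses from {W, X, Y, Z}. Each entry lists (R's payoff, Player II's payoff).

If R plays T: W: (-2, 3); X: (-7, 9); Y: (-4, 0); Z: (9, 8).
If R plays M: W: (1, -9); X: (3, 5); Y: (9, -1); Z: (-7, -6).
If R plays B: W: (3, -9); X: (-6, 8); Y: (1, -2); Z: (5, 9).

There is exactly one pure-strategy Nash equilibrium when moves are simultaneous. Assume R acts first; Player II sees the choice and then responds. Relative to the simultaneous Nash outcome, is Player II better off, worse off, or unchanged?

Solve by backward induction (R leads).
- T → Player II plays X (best of 3, 9, 0, 8); R gets -7.
- M → Player II plays X (best of -9, 5, -1, -6); R gets 3.
- B → Player II plays Z (best of -9, 8, -2, 9); R gets 5.
Among -7, 3, 5, the best is 5 at B. Subgame-perfect outcome: (B, Z) with payoffs (5, 9).
Under simultaneous play:
R's best replies: W→B; X→M; Y→M; Z→T.
Player II's best replies: T→X; M→X; B→Z.
The unique mutual best reply is (M, X), giving (3, 5).
Player II earns 9 sequentially versus 5 at the Nash outcome: better off.

better off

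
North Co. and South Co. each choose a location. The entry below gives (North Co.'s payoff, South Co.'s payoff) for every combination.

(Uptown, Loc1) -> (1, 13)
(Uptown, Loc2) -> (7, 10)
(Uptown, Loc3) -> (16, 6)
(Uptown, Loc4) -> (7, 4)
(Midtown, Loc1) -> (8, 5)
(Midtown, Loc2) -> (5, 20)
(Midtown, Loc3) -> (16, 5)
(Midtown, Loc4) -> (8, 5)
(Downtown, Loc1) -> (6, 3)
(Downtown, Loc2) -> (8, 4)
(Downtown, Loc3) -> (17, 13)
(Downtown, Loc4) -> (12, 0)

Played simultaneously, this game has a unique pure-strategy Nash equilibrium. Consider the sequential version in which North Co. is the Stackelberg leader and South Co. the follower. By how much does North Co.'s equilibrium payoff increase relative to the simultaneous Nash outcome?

0

Backward induction with North Co. moving first.
- Uptown: South Co. compares 13, 10, 6, 4 and picks Loc1; North Co. would get 1.
- Midtown: South Co. compares 5, 20, 5, 5 and picks Loc2; North Co. would get 5.
- Downtown: South Co. compares 3, 4, 13, 0 and picks Loc3; North Co. would get 17.
Maximizing over 1, 5, 17, North Co. chooses Downtown. Subgame-perfect outcome: (Downtown, Loc3) with payoffs (17, 13).
Now find the simultaneous Nash equilibrium.
North Co.'s best replies: Loc1→Midtown; Loc2→Downtown; Loc3→Downtown; Loc4→Downtown.
South Co.'s best replies: Uptown→Loc1; Midtown→Loc2; Downtown→Loc3.
Only (Downtown, Loc3) has each player best-responding; Nash payoffs (17, 13).
North Co.'s commitment gain: 17 − 17 = 0.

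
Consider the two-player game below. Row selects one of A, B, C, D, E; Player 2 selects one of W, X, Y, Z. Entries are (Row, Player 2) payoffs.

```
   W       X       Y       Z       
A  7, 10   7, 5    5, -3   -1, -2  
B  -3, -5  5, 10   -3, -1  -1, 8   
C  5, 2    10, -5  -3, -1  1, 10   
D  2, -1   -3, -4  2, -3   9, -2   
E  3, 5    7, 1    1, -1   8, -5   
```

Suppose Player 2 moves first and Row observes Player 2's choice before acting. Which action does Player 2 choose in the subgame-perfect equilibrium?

Work backward from Row's decision.
- W: BR = A, leader payoff 10.
- X: BR = C, leader payoff -5.
- Y: BR = A, leader payoff -3.
- Z: BR = D, leader payoff -2.
Maximizing over 10, -5, -3, -2, Player 2 chooses W. Subgame-perfect outcome: (A, W) with payoffs (7, 10).

W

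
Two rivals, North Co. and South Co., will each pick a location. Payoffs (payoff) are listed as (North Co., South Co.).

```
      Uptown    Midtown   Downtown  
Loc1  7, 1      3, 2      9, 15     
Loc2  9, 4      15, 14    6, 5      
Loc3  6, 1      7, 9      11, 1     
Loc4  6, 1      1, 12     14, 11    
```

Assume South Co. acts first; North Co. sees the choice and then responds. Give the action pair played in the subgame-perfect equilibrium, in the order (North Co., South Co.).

North Co. best-responds to each possible South Co. move:
- Uptown: North Co. compares 7, 9, 6, 6 and picks Loc2; South Co. would get 4.
- Midtown: North Co. compares 3, 15, 7, 1 and picks Loc2; South Co. would get 14.
- Downtown: North Co. compares 9, 6, 11, 14 and picks Loc4; South Co. would get 11.
Among 4, 14, 11, the best is 14 at Midtown. Subgame-perfect outcome: (Loc2, Midtown) with payoffs (15, 14).

(Loc2, Midtown)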